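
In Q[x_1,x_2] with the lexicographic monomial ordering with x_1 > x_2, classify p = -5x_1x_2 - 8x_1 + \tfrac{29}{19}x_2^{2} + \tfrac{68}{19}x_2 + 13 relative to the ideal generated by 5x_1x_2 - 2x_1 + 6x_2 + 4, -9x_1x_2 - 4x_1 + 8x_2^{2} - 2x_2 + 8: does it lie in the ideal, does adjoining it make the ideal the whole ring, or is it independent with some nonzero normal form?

First compute the reduced Gröbner basis of I by Buchberger's algorithm.
f_1 = 5x_1x_2 - 2x_1 + 6x_2 + 4, LT = x_1x_2.
f_2 = -9x_1x_2 - 4x_1 + 8x_2^{2} - 2x_2 + 8, LT = x_1x_2.

S(f_1,f_2): lcm = x_1x_2. S = -\tfrac{38}{45}x_1 + \tfrac{8}{9}x_2^{2} + \tfrac{44}{45}x_2 + \tfrac{76}{45}.
  leading term x_1: no divisor's leading term divides it; move -\tfrac{38}{45}x_1 to the remainder.
  leading term x_2^{2}: no divisor's leading term divides it; move \tfrac{8}{9}x_2^{2} to the remainder.
  leading term x_2: no divisor's leading term divides it; move \tfrac{44}{45}x_2 to the remainder.
  leading term 1: no divisor's leading term divides it; move \tfrac{76}{45} to the remainder.
  remainder -\tfrac{38}{45}x_1 + \tfrac{8}{9}x_2^{2} + \tfrac{44}{45}x_2 + \tfrac{76}{45} ≠ 0; add h_3 = -\tfrac{38}{45}x_1 + \tfrac{8}{9}x_2^{2} + \tfrac{44}{45}x_2 + \tfrac{76}{45} to the basis.

S(f_1,h_3): lcm = x_1x_2. S = -\tfrac{2}{5}x_1 + \tfrac{20}{19}x_2^{3} + \tfrac{22}{19}x_2^{2} + \tfrac{16}{5}x_2 + \tfrac{4}{5}.
  leading term x_1: subtract (\tfrac{9}{19})·h_3 from -\tfrac{2}{5}x_1 + \tfrac{20}{19}x_2^{3} + \tfrac{22}{19}x_2^{2} + \tfrac{16}{5}x_2 + \tfrac{4}{5} → \tfrac{20}{19}x_2^{3} + \tfrac{14}{19}x_2^{2} + \tfrac{52}{19}x_2
  leading term x_2^{3}: no divisor's leading term divides it; move \tfrac{20}{19}x_2^{3} to the remainder.
  leading term x_2^{2}: no divisor's leading term divides it; move \tfrac{14}{19}x_2^{2} to the remainder.
  leading term x_2: no divisor's leading term divides it; move \tfrac{52}{19}x_2 to the remainder.
  remainder \tfrac{20}{19}x_2^{3} + \tfrac{14}{19}x_2^{2} + \tfrac{52}{19}x_2 ≠ 0; add h_4 = \tfrac{20}{19}x_2^{3} + \tfrac{14}{19}x_2^{2} + \tfrac{52}{19}x_2 to the basis.

The other S-polynomials (S(f_2,h_3), S(f_1,h_4), S(f_2,h_4), S(h_3,h_4)) all reduce to 0 modulo the current basis, so we have a Gröbner basis.
Inter-reduce: drop elements whose leading term is divisible by another's, tail-reduce, and make monic.
Reduced Gröbner basis: {x_1 - \tfrac{20}{19}x_2^{2} - \tfrac{22}{19}x_2 - 2, x_2^{3} + \tfrac{7}{10}x_2^{2} + \tfrac{13}{5}x_2}.
Label its elements g_1 = x_1 - \tfrac{20}{19}x_2^{2} - \tfrac{22}{19}x_2 - 2, g_2 = x_2^{3} + \tfrac{7}{10}x_2^{2} + \tfrac{13}{5}x_2.

Reduce p = -5x_1x_2 - 8x_1 + \tfrac{29}{19}x_2^{2} + \tfrac{68}{19}x_2 + 13 modulo G:
  leading term x_1x_2: subtract (-5x_2)·g_1 from -5x_1x_2 - 8x_1 + \tfrac{29}{19}x_2^{2} + \tfrac{68}{19}x_2 + 13 → -8x_1 - \tfrac{100}{19}x_2^{3} - \tfrac{81}{19}x_2^{2} - \tfrac{122}{19}x_2 + 13
  leading term x_1: subtract (-8)·g_1 from -8x_1 - \tfrac{100}{19}x_2^{3} - \tfrac{81}{19}x_2^{2} - \tfrac{122}{19}x_2 + 13 → -\tfrac{100}{19}x_2^{3} - \tfrac{241}{19}x_2^{2} - \tfrac{298}{19}x_2 - 3
  leading term x_2^{3}: subtract (-\tfrac{100}{19})·g_2 from -\tfrac{100}{19}x_2^{3} - \tfrac{241}{19}x_2^{2} - \tfrac{298}{19}x_2 - 3 → -9x_2^{2} - 2x_2 - 3
  leading term x_2^{2}: no divisor's leading term divides it; move -9x_2^{2} to the remainder.
  leading term x_2: no divisor's leading term divides it; move -2x_2 to the remainder.
  leading term 1: no divisor's leading term divides it; move -3 to the remainder.
  normal form = -9x_2^{2} - 2x_2 - 3.
The normal form is nonzero, so p ∉ I. Since p minus its normal form lies in I, I + (p) = I + (r) where r = -9x_2^{2} - 2x_2 - 3; decide whether this ideal is the whole ring.
Run Buchberger on G together with r (pairs among the g_i already reduce to 0 since G is a Gröbner basis):
g_1 = x_1 - \tfrac{20}{19}x_2^{2} - \tfrac{22}{19}x_2 - 2, LT = x_1.
g_2 = x_2^{3} + \tfrac{7}{10}x_2^{2} + \tfrac{13}{5}x_2, LT = x_2^{3}.
r = -9x_2^{2} - 2x_2 - 3, LT = x_2^{2}.

S(g_2,r): lcm = x_2^{3}. S = \tfrac{43}{90}x_2^{2} + \tfrac{34}{15}x_2.
  leading term x_2^{2}: subtract (-\tfrac{43}{810})·r from \tfrac{43}{90}x_2^{2} + \tfrac{34}{15}x_2 → \tfrac{175}{81}x_2 - \tfrac{43}{270}
  leading term x_2: no divisor's leading term divides it; move \tfrac{175}{81}x_2 to the remainder.
  leading term 1: no divisor's leading term divides it; move -\tfrac{43}{270} to the remainder.
  remainder \tfrac{175}{81}x_2 - \tfrac{43}{270} ≠ 0; add m_4 = \tfrac{175}{81}x_2 - \tfrac{43}{270} to the basis.

S(g_2,m_4): lcm = x_2^{3}. S = \tfrac{677}{875}x_2^{2} + \tfrac{13}{5}x_2.
  leading term x_2^{2}: subtract (-\tfrac{677}{7875})·r from \tfrac{677}{875}x_2^{2} + \tfrac{13}{5}x_2 → \tfrac{19121}{7875}x_2 - \tfrac{677}{2625}
  leading term x_2: subtract (\tfrac{172089}{153125})·m_4 from \tfrac{19121}{7875}x_2 - \tfrac{677}{2625} → -\tfrac{120849}{1531250}
  leading term 1: no divisor's leading term divides it; move -\tfrac{120849}{1531250} to the remainder.
  remainder -\tfrac{120849}{1531250} ≠ 0; add m_5 = -\tfrac{120849}{1531250} to the basis.

The other S-polynomials (S(g_1,g_2), S(g_1,r), S(g_1,m_4), S(r,m_4), S(g_1,m_5), S(g_2,m_5), S(r,m_5), S(m_4,m_5)) all reduce to 0 modulo the current basis, so we have a Gröbner basis.
Inter-reduce: drop elements whose leading term is divisible by another's, tail-reduce, and make monic.
Reduced Gröbner basis: {1}.
The reduced Gröbner basis of I + (p) is {1}: the ideal is the whole ring, so the enlarged system has no common solution — adjoining p is inconsistent.

Adjoining -5x_1x_2 - 8x_1 + \tfrac{29}{19}x_2^{2} + \tfrac{68}{19}x_2 + 13 makes the ideal the whole ring: the system is inconsistent.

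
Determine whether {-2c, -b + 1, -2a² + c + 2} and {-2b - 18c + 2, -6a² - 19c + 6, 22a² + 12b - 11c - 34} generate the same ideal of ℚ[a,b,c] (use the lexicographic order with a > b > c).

Since reduced Gröbner bases are canonical representatives of ideals under a given ordering, it suffices to compute and compare them.
Buchberger on the first generating set:
f_1 = -2c, LT = c.
f_2 = -b + 1, LT = b.
f_3 = -2a² + c + 2, LT = a².

The S-polynomials (S(f_1,f_2), S(f_1,f_3), S(f_2,f_3)) all reduce to 0 modulo the current basis, so we have a Gröbner basis.
Inter-reduce: drop elements whose leading term is divisible by another's, tail-reduce, and make monic.
Reduced Gröbner basis: {a² - 1, b - 1, c}.

Buchberger on the second generating set:
h_1 = -2b - 18c + 2, LT = b.
h_2 = -6a² - 19c + 6, LT = a².
h_3 = 22a² + 12b - 11c - 34, LT = a².

S(h_2,h_3): lcm = a². S = -6/11b + 11/3c + 6/11.
  leading term b: subtract (3/11)·h_1 from -6/11b + 11/3c + 6/11 → 283/33c
  leading term c: no divisor's leading term divides it; move 283/33c to the remainder.
  remainder 283/33c ≠ 0; add k_4 = 283/33c to the basis.

The other S-polynomials (S(h_1,h_2), S(h_1,h_3), S(h_1,k_4), S(h_2,k_4), S(h_3,k_4)) all reduce to 0 modulo the current basis, so we have a Gröbner basis.
Inter-reduce: drop elements whose leading term is divisible by another's, tail-reduce, and make monic.
Reduced Gröbner basis: {a² - 1, b - 1, c}.

These coincide, so the ideals are equal.

Yes, the ideals are equal.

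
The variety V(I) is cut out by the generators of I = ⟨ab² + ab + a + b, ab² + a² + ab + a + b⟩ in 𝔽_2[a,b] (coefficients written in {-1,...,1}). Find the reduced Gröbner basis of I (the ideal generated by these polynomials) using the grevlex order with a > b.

G = {b², a + b}

f_1 = ab² + ab + a + b, LT = ab².
f_2 = ab² + a² + ab + a + b, LT = ab².

S(f_1,f_2): lcm = ab². S = a².
  leading term a²: no divisor's leading term divides it; move a² to the remainder.
  remainder a² ≠ 0; add g_3 = a² to the basis.

S(f_1,g_3): lcm = a²b². S = a²b + a² + ab.
  leading term a²b: subtract (b)·g_3 from a²b + a² + ab → a² + ab
  leading term a²: subtract (1)·g_3 from a² + ab → ab
  leading term ab: no divisor's leading term divides it; move ab to the remainder.
  remainder ab ≠ 0; add g_4 = ab to the basis.

S(f_1,g_4): lcm = ab². S = ab + a + b.
  leading term ab: subtract (1)·g_4 from ab + a + b → a + b
  leading term a: no divisor's leading term divides it; move a to the remainder.
  leading term b: no divisor's leading term divides it; move b to the remainder.
  remainder a + b ≠ 0; add g_5 = a + b to the basis.

S(f_1,g_5): lcm = ab². S = b³ + ab + a + b.
  leading term b³: no divisor's leading term divides it; move b³ to the remainder.
  leading term ab: subtract (1)·g_4 from ab + a + b → a + b
  leading term a: subtract (1)·g_5 from a + b → 0
  remainder b³ ≠ 0; add g_6 = b³ to the basis.

S(g_4,g_5): lcm = ab. S = b².
  leading term b²: no divisor's leading term divides it; move b² to the remainder.
  remainder b² ≠ 0; add g_7 = b² to the basis.

The other S-polynomials (S(f_2,g_3), S(f_2,g_4), S(g_3,g_4), S(f_2,g_5), S(g_3,g_5), S(f_1,g_6), S(f_2,g_6), S(g_3,g_6), S(g_4,g_6), S(g_5,g_6), S(f_1,g_7), S(f_2,g_7), S(g_3,g_7), S(g_4,g_7), S(g_5,g_7), S(g_6,g_7)) all reduce to 0 modulo the current basis, so we have a Gröbner basis.
Inter-reduce: drop elements whose leading term is divisible by another's, tail-reduce, and make monic.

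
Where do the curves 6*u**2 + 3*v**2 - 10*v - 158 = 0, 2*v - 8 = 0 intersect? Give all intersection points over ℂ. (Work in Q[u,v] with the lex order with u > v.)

Compute a lex Gröbner basis by Buchberger's algorithm.
f_1 = 6*u**2 + 3*v**2 - 10*v - 158, LT = u**2.
f_2 = 2*v - 8, LT = v.

The S-polynomials (S(f_1,f_2)) all reduce to 0 modulo the current basis, so we have a Gröbner basis.
Inter-reduce: drop elements whose leading term is divisible by another's, tail-reduce, and make monic.
Reduced Gröbner basis: {u**2 - 25, v - 4}.

Elimination: the polynomial v - 4 lies in the elimination ideal for v, so v ∈ {4}. For each such v, the remaining basis elements (now univariate) give the rest of the solution.
  v = 4: the earlier basis element becomes u**2 - 25 = 0, giving u = -5, 5 — points (-5, 4), (5, 4).
Substituting each solution back into the original system confirms all equations vanish.
A lex Gröbner basis triangularizes the system, enabling back-substitution.

{(-5, 4), (5, 4)}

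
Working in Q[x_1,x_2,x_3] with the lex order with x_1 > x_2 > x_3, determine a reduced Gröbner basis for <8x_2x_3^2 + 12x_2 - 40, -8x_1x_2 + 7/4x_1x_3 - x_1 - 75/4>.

f_1 = 8x_2x_3^2 + 12x_2 - 40, LT = x_2x_3^2.
f_2 = -8x_1x_2 + 7/4x_1x_3 - x_1 - 75/4, LT = x_1x_2.

S(f_1,f_2): lcm = x_1x_2x_3^2. S = 3/2x_1x_2 + 7/32x_1x_3^3 - 1/8x_1x_3^2 - 5x_1 - 75/32x_3^2.
  reduce S modulo (f_1, f_2):
  remainder 7/32x_1x_3^3 - 1/8x_1x_3^2 + 21/64x_1x_3 - 83/16x_1 - 75/32x_3^2 - 225/64 ≠ 0; add g_3 = 7/32x_1x_3^3 - 1/8x_1x_3^2 + 21/64x_1x_3 - 83/16x_1 - 75/32x_3^2 - 225/64 to the basis.

The other S-polynomials (S(f_1,g_3), S(f_2,g_3)) all reduce to 0 modulo the current basis, so we have a Gröbner basis.

G = {x_1x_2 - 7/32x_1x_3 + 1/8x_1 + 75/32, x_1x_3^3 - 4/7x_1x_3^2 + 3/2x_1x_3 - 166/7x_1 - 75/7x_3^2 - 225/14, x_2x_3^2 + 3/2x_2 - 5}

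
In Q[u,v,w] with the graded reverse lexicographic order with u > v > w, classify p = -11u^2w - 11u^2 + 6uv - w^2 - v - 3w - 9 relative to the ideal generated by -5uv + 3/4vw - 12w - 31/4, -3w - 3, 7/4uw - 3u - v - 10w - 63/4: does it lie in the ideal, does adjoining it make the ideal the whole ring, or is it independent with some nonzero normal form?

First compute the reduced Gröbner basis of I by Buchberger's algorithm.
f_1 = -5uv + 3/4vw - 12w - 31/4, LT = uv.
f_2 = -3w - 3, LT = w.
f_3 = 7/4uw - 3u - v - 10w - 63/4, LT = uw.

S(f_1,f_3): lcm = uvw. S = -3/20vw^2 + 12/7uv + 4/7v^2 + 40/7vw + 12/5w^2 + 9v + 31/20w.
  reduce S modulo (f_1, f_2, f_3):
  remainder 4/7v^2 + 403/140v + 323/140 ≠ 0; add h_4 = 4/7v^2 + 403/140v + 323/140 to the basis.

S(f_2,f_3): lcm = uw. S = 19/7u + 4/7v + 40/7w + 9.
  reduce S modulo (f_1, f_2, f_3, h_4):
  remainder 19/7u + 4/7v + 23/7 ≠ 0; add h_5 = 19/7u + 4/7v + 23/7 to the basis.

The other S-polynomials (S(f_1,f_2), S(f_1,h_4), S(f_2,h_4), S(f_3,h_4), S(f_1,h_5), S(f_2,h_5), S(f_3,h_5), S(h_4,h_5)) all reduce to 0 modulo the current basis, so we have a Gröbner basis.
Inter-reduce: drop elements whose leading term is divisible by another's, tail-reduce, and make monic.
Reduced Gröbner basis: {v^2 + 403/80v + 323/80, u + 4/19v + 23/19, w + 1}.
Label its elements g_1 = v^2 + 403/80v + 323/80, g_2 = u + 4/19v + 23/19, g_3 = w + 1.

Reduce p = -11u^2w - 11u^2 + 6uv - w^2 - v - 3w - 9 modulo G:
  leading term u^2w: subtract (-11uw)·g_2 from -11u^2w - 11u^2 + 6uv - w^2 - v - 3w - 9 → 44/19uvw - 11u^2 + 6uv + 253/19uw - w^2 - v - 3w - 9
  leading term uvw: subtract (44/19vw)·g_2 from 44/19uvw - 11u^2 + 6uv + 253/19uw - w^2 - v - 3w - 9 → -176/361v^2w - 11u^2 + 6uv + 253/19uw - 1012/361vw - w^2 - v - 3w - 9
  leading term v^2w: subtract (-176/361w)·g_1 from -176/361v^2w - 11u^2 + 6uv + 253/19uw - 1012/361vw - w^2 - v - 3w - 9 → -11u^2 + 6uv + 253/19uw - 33/95vw - w^2 - v - 98/95w - 9
  leading term u^2: subtract (-11u)·g_2 from -11u^2 + 6uv + 253/19uw - 33/95vw - w^2 - v - 98/95w - 9 → 158/19uv + 253/19uw - 33/95vw - w^2 + 253/19u - v - 98/95w - 9
  leading term uv: subtract (158/19v)·g_2 from 158/19uv + 253/19uw - 33/95vw - w^2 + 253/19u - v - 98/95w - 9 → -632/361v^2 + 253/19uw - 33/95vw - w^2 + 253/19u - 3995/361v - 98/95w - 9
  leading term v^2: subtract (-632/361)·g_1 from -632/361v^2 + 253/19uw - 33/95vw - w^2 + 253/19u - 3995/361v - 98/95w - 9 → 253/19uw - 33/95vw - w^2 + 253/19u - 427/190v - 98/95w - 367/190
  leading term uw: subtract (253/19w)·g_2 from 253/19uw - 33/95vw - w^2 + 253/19u - 427/190v - 98/95w - 367/190 → -5687/1805vw - w^2 + 253/19u - 427/190v - 30957/1805w - 367/190
  leading term vw: subtract (-5687/1805v)·g_3 from -5687/1805vw - w^2 + 253/19u - 427/190v - 30957/1805w - 367/190 → -w^2 + 253/19u + 3261/3610v - 30957/1805w - 367/190
  leading term w^2: subtract (-w)·g_3 from -w^2 + 253/19u + 3261/3610v - 30957/1805w - 367/190 → 253/19u + 3261/3610v - 29152/1805w - 367/190
  leading term u: subtract (253/19)·g_2 from 253/19u + 3261/3610v - 29152/1805w - 367/190 → -19/10v - 29152/1805w - 65163/3610
  leading term v: no divisor's leading term divides it; move -19/10v to the remainder.
  leading term w: subtract (-29152/1805)·g_3 from -29152/1805w - 65163/3610 → -19/10
  leading term 1: no divisor's leading term divides it; move -19/10 to the remainder.
  normal form = -19/10v - 19/10.
The normal form is nonzero, so p ∉ I. Since p minus its normal form lies in I, I + (p) = I + (r) where r = -19/10v - 19/10; decide whether this ideal is the whole ring.
Run Buchberger on G together with r (pairs among the g_i already reduce to 0 since G is a Gröbner basis):
g_1 = v^2 + 403/80v + 323/80, LT = v^2.
g_2 = u + 4/19v + 23/19, LT = u.
g_3 = w + 1, LT = w.
r = -19/10v - 19/10, LT = v.

The S-polynomials (S(g_1,g_2), S(g_1,g_3), S(g_1,r), S(g_2,g_3), S(g_2,r), S(g_3,r)) all reduce to 0 modulo the current basis, so we have a Gröbner basis.
Inter-reduce: drop elements whose leading term is divisible by another's, tail-reduce, and make monic.
Reduced Gröbner basis: {u + 1, v + 1, w + 1}.
The reduced Gröbner basis of I + (p) is {u + 1, v + 1, w + 1} ≠ {1}, a proper ideal, so the enlarged system stays consistent: p is independent of I, with normal form -19/10v - 19/10.

-11u^2w - 11u^2 + 6uv - w^2 - v - 3w - 9 is independent of I; its normal form modulo I is -19/10v - 19/10.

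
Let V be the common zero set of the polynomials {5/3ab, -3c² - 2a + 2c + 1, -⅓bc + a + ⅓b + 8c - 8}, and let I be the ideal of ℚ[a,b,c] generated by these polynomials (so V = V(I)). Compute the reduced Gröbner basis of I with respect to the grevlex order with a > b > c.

f_1 = 5/3ab, LT = ab.
f_2 = -3c² - 2a + 2c + 1, LT = c².
f_3 = -⅓bc + a + ⅓b + 8c - 8, LT = bc.

S(f_1,f_3): lcm = abc. S = 3a² + ab + 24ac - 24a.
  leading term a²: no divisor's leading term divides it; move 3a² to the remainder.
  leading term ab: subtract (⅗)·f_1 from ab + 24ac - 24a → 24ac - 24a
  leading term ac: no divisor's leading term divides it; move 24ac to the remainder.
  leading term a: no divisor's leading term divides it; move -24a to the remainder.
  remainder 3a² + 24ac - 24a ≠ 0; add g_4 = 3a² + 24ac - 24a to the basis.

S(f_2,f_3): lcm = bc². S = ⅔ab + 3ac + ⅓bc + 24c² - ⅓b - 24c.
  leading term ab: subtract (⅖)·f_1 from ⅔ab + 3ac + ⅓bc + 24c² - ⅓b - 24c → 3ac + ⅓bc + 24c² - ⅓b - 24c
  leading term ac: no divisor's leading term divides it; move 3ac to the remainder.
  leading term bc: subtract (-1)·f_3 from ⅓bc + 24c² - ⅓b - 24c → 24c² + a - 16c - 8
  leading term c²: subtract (-8)·f_2 from 24c² + a - 16c - 8 → -15a
  leading term a: no divisor's leading term divides it; move -15a to the remainder.
  remainder 3ac - 15a ≠ 0; add g_5 = 3ac - 15a to the basis.

The other S-polynomials (S(f_1,f_2), S(f_1,g_4), S(f_2,g_4), S(f_3,g_4), S(f_1,g_5), S(f_2,g_5), S(f_3,g_5), S(g_4,g_5)) all reduce to 0 modulo the current basis, so we have a Gröbner basis.

G = {a² + 32a, ab, ac - 5a, bc - 3a - b - 24c + 24, c² + ⅔a - ⅔c - ⅓}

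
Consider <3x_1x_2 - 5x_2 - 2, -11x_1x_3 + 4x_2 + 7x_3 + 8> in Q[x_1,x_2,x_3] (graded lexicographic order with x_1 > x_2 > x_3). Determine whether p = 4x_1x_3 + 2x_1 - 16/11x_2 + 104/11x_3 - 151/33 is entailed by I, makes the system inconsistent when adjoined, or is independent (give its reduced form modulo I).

First compute the reduced Gröbner basis of I by Buchberger's algorithm.
f_1 = 3x_1x_2 - 5x_2 - 2, LT = x_1x_2.
f_2 = -11x_1x_3 + 4x_2 + 7x_3 + 8, LT = x_1x_3.

S(f_1,f_2): lcm = x_1x_2x_3. S = 4/11x_2^2 - 34/33x_2x_3 + 8/11x_2 - 2/3x_3.
  leading term x_2^2: no divisor's leading term divides it; move 4/11x_2^2 to the remainder.
  leading term x_2x_3: no divisor's leading term divides it; move -34/33x_2x_3 to the remainder.
  leading term x_2: no divisor's leading term divides it; move 8/11x_2 to the remainder.
  leading term x_3: no divisor's leading term divides it; move -2/3x_3 to the remainder.
  remainder 4/11x_2^2 - 34/33x_2x_3 + 8/11x_2 - 2/3x_3 ≠ 0; add h_3 = 4/11x_2^2 - 34/33x_2x_3 + 8/11x_2 - 2/3x_3 to the basis.

The other S-polynomials (S(f_1,h_3), S(f_2,h_3)) all reduce to 0 modulo the current basis, so we have a Gröbner basis.
Inter-reduce: drop elements whose leading term is divisible by another's, tail-reduce, and make monic.
Reduced Gröbner basis: {x_1x_2 - 5/3x_2 - 2/3, x_1x_3 - 4/11x_2 - 7/11x_3 - 8/11, x_2^2 - 17/6x_2x_3 + 2x_2 - 11/6x_3}.
Label its elements g_1 = x_1x_2 - 5/3x_2 - 2/3, g_2 = x_1x_3 - 4/11x_2 - 7/11x_3 - 8/11, g_3 = x_2^2 - 17/6x_2x_3 + 2x_2 - 11/6x_3.

Reduce p = 4x_1x_3 + 2x_1 - 16/11x_2 + 104/11x_3 - 151/33 modulo G:
  leading term x_1x_3: subtract (4)·g_2 from 4x_1x_3 + 2x_1 - 16/11x_2 + 104/11x_3 - 151/33 → 2x_1 + 12x_3 - 5/3
  leading term x_1: no divisor's leading term divides it; move 2x_1 to the remainder.
  leading term x_3: no divisor's leading term divides it; move 12x_3 to the remainder.
  leading term 1: no divisor's leading term divides it; move -5/3 to the remainder.
  normal form = 2x_1 + 12x_3 - 5/3.
The normal form is nonzero, so p ∉ I. Since p minus its normal form lies in I, I + (p) = I + (r) where r = 2x_1 + 12x_3 - 5/3; decide whether this ideal is the whole ring.
Run Buchberger on G together with r (pairs among the g_i already reduce to 0 since G is a Gröbner basis):
g_1 = x_1x_2 - 5/3x_2 - 2/3, LT = x_1x_2.
g_2 = x_1x_3 - 4/11x_2 - 7/11x_3 - 8/11, LT = x_1x_3.
g_3 = x_2^2 - 17/6x_2x_3 + 2x_2 - 11/6x_3, LT = x_2^2.
r = 2x_1 + 12x_3 - 5/3, LT = x_1.

S(g_1,r): lcm = x_1x_2. S = -6x_2x_3 - 5/6x_2 - 2/3.
  leading term x_2x_3: no divisor's leading term divides it; move -6x_2x_3 to the remainder.
  leading term x_2: no divisor's leading term divides it; move -5/6x_2 to the remainder.
  leading term 1: no divisor's leading term divides it; move -2/3 to the remainder.
  remainder -6x_2x_3 - 5/6x_2 - 2/3 ≠ 0; add m_5 = -6x_2x_3 - 5/6x_2 - 2/3 to the basis.

S(g_2,r): lcm = x_1x_3. S = -6x_3^2 - 4/11x_2 + 13/66x_3 - 8/11.
  leading term x_3^2: no divisor's leading term divides it; move -6x_3^2 to the remainder.
  leading term x_2: no divisor's leading term divides it; move -4/11x_2 to the remainder.
  leading term x_3: no divisor's leading term divides it; move 13/66x_3 to the remainder.
  leading term 1: no divisor's leading term divides it; move -8/11 to the remainder.
  remainder -6x_3^2 - 4/11x_2 + 13/66x_3 - 8/11 ≠ 0; add m_6 = -6x_3^2 - 4/11x_2 + 13/66x_3 - 8/11 to the basis.

The other S-polynomials (S(g_1,g_2), S(g_1,g_3), S(g_2,g_3), S(g_3,r), S(g_1,m_5), S(g_2,m_5), S(g_3,m_5), S(r,m_5), S(g_1,m_6), S(g_2,m_6), S(g_3,m_6), S(r,m_6), S(m_5,m_6)) all reduce to 0 modulo the current basis, so we have a Gröbner basis.
Inter-reduce: drop elements whose leading term is divisible by another's, tail-reduce, and make monic.
Reduced Gröbner basis: {x_2^2 + 517/216x_2 - 11/6x_3 + 17/54, x_2x_3 + 5/36x_2 + 1/9, x_3^2 + 2/33x_2 - 13/396x_3 + 4/33, x_1 + 6x_3 - 5/6}.
The reduced Gröbner basis of I + (p) is {x_2^2 + 517/216x_2 - 11/6x_3 + 17/54, x_2x_3 + 5/36x_2 + 1/9, x_3^2 + 2/33x_2 - 13/396x_3 + 4/33, x_1 + 6x_3 - 5/6} ≠ {1}, a proper ideal, so the enlarged system stays consistent: p is independent of I, with normal form 2x_1 + 12x_3 - 5/3.

4x_1x_3 + 2x_1 - 16/11x_2 + 104/11x_3 - 151/33 is independent of I; its normal form modulo I is 2x_1 + 12x_3 - 5/3.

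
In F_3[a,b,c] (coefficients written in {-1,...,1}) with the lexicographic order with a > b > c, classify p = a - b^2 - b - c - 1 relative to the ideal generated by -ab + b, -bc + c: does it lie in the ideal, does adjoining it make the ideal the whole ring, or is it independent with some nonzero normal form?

a - b^2 - b - c - 1 is independent of I; its normal form modulo I is a - b^2 - b - c - 1.

First compute the reduced Gröbner basis of I by Buchberger's algorithm.
f_1 = -ab + b, LT = ab.
f_2 = -bc + c, LT = bc.

S(f_1,f_2): lcm = abc. S = ac - bc.
  leading term ac: no divisor's leading term divides it; move ac to the remainder.
  leading term bc: subtract (1)·f_2 from -bc → -c
  leading term c: no divisor's leading term divides it; move -c to the remainder.
  remainder ac - c ≠ 0; add h_3 = ac - c to the basis.

The other S-polynomials (S(f_1,h_3), S(f_2,h_3)) all reduce to 0 modulo the current basis, so we have a Gröbner basis.
Inter-reduce: drop elements whose leading term is divisible by another's, tail-reduce, and make monic.
Reduced Gröbner basis: {ab - b, ac - c, bc - c}.
Label its elements g_1 = ab - b, g_2 = ac - c, g_3 = bc - c.

Reduce p = a - b^2 - b - c - 1 modulo G:
  leading term a: no divisor's leading term divides it; move a to the remainder.
  leading term b^2: no divisor's leading term divides it; move -b^2 to the remainder.
  leading term b: no divisor's leading term divides it; move -b to the remainder.
  leading term c: no divisor's leading term divides it; move -c to the remainder.
  leading term 1: no divisor's leading term divides it; move -1 to the remainder.
  normal form = a - b^2 - b - c - 1.
The normal form is nonzero, so p ∉ I. Since p minus its normal form lies in I, I + (p) = I + (r) where r = a - b^2 - b - c - 1; decide whether this ideal is the whole ring.
Run Buchberger on G together with r (pairs among the g_i already reduce to 0 since G is a Gröbner basis):
g_1 = ab - b, LT = ab.
g_2 = ac - c, LT = ac.
g_3 = bc - c, LT = bc.
r = a - b^2 - b - c - 1, LT = a.

S(g_1,r): lcm = ab. S = b^3 + b^2 + bc.
  leading term b^3: no divisor's leading term divides it; move b^3 to the remainder.
  leading term b^2: no divisor's leading term divides it; move b^2 to the remainder.
  leading term bc: subtract (1)·g_3 from bc → c
  leading term c: no divisor's leading term divides it; move c to the remainder.
  remainder b^3 + b^2 + c ≠ 0; add m_5 = b^3 + b^2 + c to the basis.

S(g_2,r): lcm = ac. S = b^2c + bc + c^2.
  leading term b^2c: subtract (b)·g_3 from b^2c + bc + c^2 → -bc + c^2
  leading term bc: subtract (-1)·g_3 from -bc + c^2 → c^2 - c
  leading term c^2: no divisor's leading term divides it; move c^2 to the remainder.
  leading term c: no divisor's leading term divides it; move -c to the remainder.
  remainder c^2 - c ≠ 0; add m_6 = c^2 - c to the basis.

The other S-polynomials (S(g_1,g_2), S(g_1,g_3), S(g_2,g_3), S(g_3,r), S(g_1,m_5), S(g_2,m_5), S(g_3,m_5), S(r,m_5), S(g_1,m_6), S(g_2,m_6), S(g_3,m_6), S(r,m_6), S(m_5,m_6)) all reduce to 0 modulo the current basis, so we have a Gröbner basis.
Inter-reduce: drop elements whose leading term is divisible by another's, tail-reduce, and make monic.
Reduced Gröbner basis: {a - b^2 - b - c - 1, b^3 + b^2 + c, bc - c, c^2 - c}.
The reduced Gröbner basis of I + (p) is {a - b^2 - b - c - 1, b^3 + b^2 + c, bc - c, c^2 - c} ≠ {1}, a proper ideal, so the enlarged system stays consistent: p is independent of I, with normal form a - b^2 - b - c - 1.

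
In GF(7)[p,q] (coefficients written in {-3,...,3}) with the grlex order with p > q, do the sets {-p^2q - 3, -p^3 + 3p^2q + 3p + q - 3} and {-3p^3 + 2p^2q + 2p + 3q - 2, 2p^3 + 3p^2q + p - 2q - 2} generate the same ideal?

Yes, the ideals are equal.

Since reduced Gröbner bases are canonical representatives of ideals under a given ordering, it suffices to compute and compare them.
Buchberger on the first generating set:
f_1 = -p^2q - 3, LT = p^2q.
f_2 = -p^3 + 3p^2q + 3p + q - 3, LT = p^3.

S(f_1,f_2): lcm = p^3q. S = 3p^2q^2 + 3pq + q^2 + 3p - 3q.
  leading term p^2q^2: subtract (-3q)·f_1 from 3p^2q^2 + 3pq + q^2 + 3p - 3q → 3pq + q^2 + 3p + 2q
  leading term pq: no divisor's leading term divides it; move 3pq to the remainder.
  leading term q^2: no divisor's leading term divides it; move q^2 to the remainder.
  leading term p: no divisor's leading term divides it; move 3p to the remainder.
  leading term q: no divisor's leading term divides it; move 2q to the remainder.
  remainder 3pq + q^2 + 3p + 2q ≠ 0; add g_3 = 3pq + q^2 + 3p + 2q to the basis.

S(f_1,g_3): lcm = p^2q. S = 2pq^2 - p^2 - 3pq + 3.
  leading term pq^2: subtract (3q)·g_3 from 2pq^2 - p^2 - 3pq + 3 → -3q^3 - p^2 + 2pq + q^2 + 3
  leading term q^3: no divisor's leading term divides it; move -3q^3 to the remainder.
  leading term p^2: no divisor's leading term divides it; move -p^2 to the remainder.
  leading term pq: subtract (3)·g_3 from 2pq + q^2 + 3 → -2q^2 - 2p + q + 3
  leading term q^2: no divisor's leading term divides it; move -2q^2 to the remainder.
  leading term p: no divisor's leading term divides it; move -2p to the remainder.
  leading term q: no divisor's leading term divides it; move q to the remainder.
  leading term 1: no divisor's leading term divides it; move 3 to the remainder.
  remainder -3q^3 - p^2 - 2q^2 - 2p + q + 3 ≠ 0; add g_4 = -3q^3 - p^2 - 2q^2 - 2p + q + 3 to the basis.

The other S-polynomials (S(f_2,g_3), S(f_1,g_4), S(f_2,g_4), S(g_3,g_4)) all reduce to 0 modulo the current basis, so we have a Gröbner basis.
Inter-reduce: drop elements whose leading term is divisible by another's, tail-reduce, and make monic.
Reduced Gröbner basis: {p^3 - 3p - q - 2, q^3 - 2p^2 + 3q^2 + 3p + 2q - 1, pq - 2q^2 + p + 3q}.

Buchberger on the second generating set:
h_1 = -3p^3 + 2p^2q + 2p + 3q - 2, LT = p^3.
h_2 = 2p^3 + 3p^2q + p - 2q - 2, LT = p^3.

S(h_1,h_2): lcm = p^3. S = -p^2q - 3.
  leading term p^2q: no divisor's leading term divides it; move -p^2q to the remainder.
  leading term 1: no divisor's leading term divides it; move -3 to the remainder.
  remainder -p^2q - 3 ≠ 0; add k_3 = -p^2q - 3 to the basis.

S(h_1,k_3): lcm = p^3q. S = -3p^2q^2 - 3pq - q^2 - 3p + 3q.
  leading term p^2q^2: subtract (3q)·k_3 from -3p^2q^2 - 3pq - q^2 - 3p + 3q → -3pq - q^2 - 3p - 2q
  leading term pq: no divisor's leading term divides it; move -3pq to the remainder.
  leading term q^2: no divisor's leading term divides it; move -q^2 to the remainder.
  leading term p: no divisor's leading term divides it; move -3p to the remainder.
  leading term q: no divisor's leading term divides it; move -2q to the remainder.
  remainder -3pq - q^2 - 3p - 2q ≠ 0; add k_4 = -3pq - q^2 - 3p - 2q to the basis.

S(k_3,k_4): lcm = p^2q. S = 2pq^2 - p^2 - 3pq + 3.
  leading term pq^2: subtract (-3q)·k_4 from 2pq^2 - p^2 - 3pq + 3 → -3q^3 - p^2 + 2pq + q^2 + 3
  leading term q^3: no divisor's leading term divides it; move -3q^3 to the remainder.
  leading term p^2: no divisor's leading term divides it; move -p^2 to the remainder.
  leading term pq: subtract (-3)·k_4 from 2pq + q^2 + 3 → -2q^2 - 2p + q + 3
  leading term q^2: no divisor's leading term divides it; move -2q^2 to the remainder.
  leading term p: no divisor's leading term divides it; move -2p to the remainder.
  leading term q: no divisor's leading term divides it; move q to the remainder.
  leading term 1: no divisor's leading term divides it; move 3 to the remainder.
  remainder -3q^3 - p^2 - 2q^2 - 2p + q + 3 ≠ 0; add k_5 = -3q^3 - p^2 - 2q^2 - 2p + q + 3 to the basis.

The other S-polynomials (S(h_2,k_3), S(h_1,k_4), S(h_2,k_4), S(h_1,k_5), S(h_2,k_5), S(k_3,k_5), S(k_4,k_5)) all reduce to 0 modulo the current basis, so we have a Gröbner basis.
Inter-reduce: drop elements whose leading term is divisible by another's, tail-reduce, and make monic.
Reduced Gröbner basis: {p^3 - 3p - q - 2, q^3 - 2p^2 + 3q^2 + 3p + 2q - 1, pq - 2q^2 + p + 3q}.

The two bases agree; hence the ideals are identical.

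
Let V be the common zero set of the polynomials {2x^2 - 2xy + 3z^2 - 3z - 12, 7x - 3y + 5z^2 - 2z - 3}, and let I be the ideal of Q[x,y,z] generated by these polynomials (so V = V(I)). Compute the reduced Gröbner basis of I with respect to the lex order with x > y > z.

Buchberger's algorithm terminates because the ascending chain of leading-term ideals stabilizes.

f_1 = 2x^2 - 2xy + 3z^2 - 3z - 12, LT = x^2.
f_2 = 7x - 3y + 5z^2 - 2z - 3, LT = x.

S(f_1,f_2): lcm = x^2. S = -4/7xy - 5/7xz^2 + 2/7xz + 3/7x + 3/2z^2 - 3/2z - 6.
  leading term xy: subtract (-4/49y)·f_2 from -4/7xy - 5/7xz^2 + 2/7xz + 3/7x + 3/2z^2 - 3/2z - 6 → -5/7xz^2 + 2/7xz + 3/7x - 12/49y^2 + 20/49yz^2 - 8/49yz - 12/49y + 3/2z^2 - 3/2z - 6
  leading term xz^2: subtract (-5/49z^2)·f_2 from -5/7xz^2 + 2/7xz + 3/7x - 12/49y^2 + 20/49yz^2 - 8/49yz - 12/49y + 3/2z^2 - 3/2z - 6 → 2/7xz + 3/7x - 12/49y^2 + 5/49yz^2 - 8/49yz - 12/49y + 25/49z^4 - 10/49z^3 + 117/98z^2 - 3/2z - 6
  leading term xz: subtract (2/49z)·f_2 from 2/7xz + 3/7x - 12/49y^2 + 5/49yz^2 - 8/49yz - 12/49y + 25/49z^4 - 10/49z^3 + 117/98z^2 - 3/2z - 6 → 3/7x - 12/49y^2 + 5/49yz^2 - 2/49yz - 12/49y + 25/49z^4 - 20/49z^3 + 125/98z^2 - 135/98z - 6
  leading term x: subtract (3/49)·f_2 from 3/7x - 12/49y^2 + 5/49yz^2 - 2/49yz - 12/49y + 25/49z^4 - 20/49z^3 + 125/98z^2 - 135/98z - 6 → -12/49y^2 + 5/49yz^2 - 2/49yz - 3/49y + 25/49z^4 - 20/49z^3 + 95/98z^2 - 123/98z - 285/49
  leading term y^2: no divisor's leading term divides it; move -12/49y^2 to the remainder.
  leading term yz^2: no divisor's leading term divides it; move 5/49yz^2 to the remainder.
  leading term yz: no divisor's leading term divides it; move -2/49yz to the remainder.
  leading term y: no divisor's leading term divides it; move -3/49y to the remainder.
  leading term z^4: no divisor's leading term divides it; move 25/49z^4 to the remainder.
  leading term z^3: no divisor's leading term divides it; move -20/49z^3 to the remainder.
  leading term z^2: no divisor's leading term divides it; move 95/98z^2 to the remainder.
  leading term z: no divisor's leading term divides it; move -123/98z to the remainder.
  leading term 1: no divisor's leading term divides it; move -285/49 to the remainder.
  remainder -12/49y^2 + 5/49yz^2 - 2/49yz - 3/49y + 25/49z^4 - 20/49z^3 + 95/98z^2 - 123/98z - 285/49 ≠ 0; add g_3 = -12/49y^2 + 5/49yz^2 - 2/49yz - 3/49y + 25/49z^4 - 20/49z^3 + 95/98z^2 - 123/98z - 285/49 to the basis.

The other S-polynomials (S(f_1,g_3), S(f_2,g_3)) all reduce to 0 modulo the current basis, so we have a Gröbner basis.
Inter-reduce: drop elements whose leading term is divisible by another's, tail-reduce, and make monic.

G = {x - 3/7y + 5/7z^2 - 2/7z - 3/7, y^2 - 5/12yz^2 + 1/6yz + 1/4y - 25/12z^4 + 5/3z^3 - 95/24z^2 + 41/8z + 95/4}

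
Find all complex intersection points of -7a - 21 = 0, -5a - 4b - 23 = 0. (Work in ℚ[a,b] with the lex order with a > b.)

{(-3, -2)}

Compute a lex Gröbner basis by Buchberger's algorithm.
f_1 = -7a - 21, LT = a.
f_2 = -5a - 4b - 23, LT = a.

S(f_1,f_2): lcm = a. S = -⅘b - 8/5.
  leading term b: no divisor's leading term divides it; move -⅘b to the remainder.
  leading term 1: no divisor's leading term divides it; move -8/5 to the remainder.
  remainder -⅘b - 8/5 ≠ 0; add h_3 = -⅘b - 8/5 to the basis.

The other S-polynomials (S(f_1,h_3), S(f_2,h_3)) all reduce to 0 modulo the current basis, so we have a Gröbner basis.
Inter-reduce: drop elements whose leading term is divisible by another's, tail-reduce, and make monic.
Reduced Gröbner basis: {a + 3, b + 2}.

From the last basis element, b + 2 = 0, so b takes values in {-2}. Each choice, substituted upward through the basis, yields the corresponding point(s) of the solution set.
  b = -2: the earlier basis element becomes a + 3 = 0, giving a = -3 — point (-3, -2).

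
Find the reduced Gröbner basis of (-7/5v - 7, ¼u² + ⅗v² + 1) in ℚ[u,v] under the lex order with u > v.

This is the nonlinear analogue of row-reducing a linear system.

f_1 = -7/5v - 7, LT = v.
f_2 = ¼u² + ⅗v² + 1, LT = u².

The S-polynomials (S(f_1,f_2)) all reduce to 0 modulo the current basis, so we have a Gröbner basis.

G = {u² + 64, v + 5}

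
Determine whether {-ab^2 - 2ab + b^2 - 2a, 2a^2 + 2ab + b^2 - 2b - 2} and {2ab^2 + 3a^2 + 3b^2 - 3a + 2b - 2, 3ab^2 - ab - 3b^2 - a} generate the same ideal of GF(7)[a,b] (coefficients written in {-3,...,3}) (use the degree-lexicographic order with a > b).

Equality of ideals is decidable: compute both reduced Gröbner bases (unique for the ordering) and check whether they agree.
Buchberger on the first generating set:
f_1 = -ab^2 - 2ab + b^2 - 2a, LT = ab^2.
f_2 = 2a^2 + 2ab + b^2 - 2b - 2, LT = a^2.

S(f_1,f_2): lcm = a^2b^2. S = -ab^3 + 3b^4 + 2a^2b - ab^2 + b^3 + 2a^2 + b^2.
  leading term ab^3: subtract (b)·f_1 from -ab^3 + 3b^4 + 2a^2b - ab^2 + b^3 + 2a^2 + b^2 → 3b^4 + 2a^2b + ab^2 + 2a^2 + 2ab + b^2
  leading term b^4: no divisor's leading term divides it; move 3b^4 to the remainder.
  leading term a^2b: subtract (b)·f_2 from 2a^2b + ab^2 + 2a^2 + 2ab + b^2 → -ab^2 - b^3 + 2a^2 + 2ab + 3b^2 + 2b
  leading term ab^2: subtract (1)·f_1 from -ab^2 - b^3 + 2a^2 + 2ab + 3b^2 + 2b → -b^3 + 2a^2 - 3ab + 2b^2 + 2a + 2b
  leading term b^3: no divisor's leading term divides it; move -b^3 to the remainder.
  leading term a^2: subtract (1)·f_2 from 2a^2 - 3ab + 2b^2 + 2a + 2b → 2ab + b^2 + 2a - 3b + 2
  leading term ab: no divisor's leading term divides it; move 2ab to the remainder.
  leading term b^2: no divisor's leading term divides it; move b^2 to the remainder.
  leading term a: no divisor's leading term divides it; move 2a to the remainder.
  leading term b: no divisor's leading term divides it; move -3b to the remainder.
  leading term 1: no divisor's leading term divides it; move 2 to the remainder.
  remainder 3b^4 - b^3 + 2ab + b^2 + 2a - 3b + 2 ≠ 0; add g_3 = 3b^4 - b^3 + 2ab + b^2 + 2a - 3b + 2 to the basis.

S(f_1,g_3): lcm = ab^4. S = -b^4 - 3a^2b - 3ab^2 - 3a^2 + ab - 3a.
  leading term b^4: subtract (2)·g_3 from -b^4 - 3a^2b - 3ab^2 - 3a^2 + ab - 3a → -3a^2b - 3ab^2 + 2b^3 - 3a^2 - 3ab - 2b^2 - b + 3
  leading term a^2b: subtract (2b)·f_2 from -3a^2b - 3ab^2 + 2b^3 - 3a^2 - 3ab - 2b^2 - b + 3 → -3a^2 - 3ab + 2b^2 + 3b + 3
  leading term a^2: subtract (2)·f_2 from -3a^2 - 3ab + 2b^2 + 3b + 3 → 0
  remainder 0.

S(f_2,g_3): leading monomials are coprime, so the S-polynomial reduces to 0 (Buchberger's first criterion).
Every S-polynomial of the final basis reduces to 0, so we have a Gröbner basis.
Inter-reduce: drop elements whose leading term is divisible by another's, tail-reduce, and make monic.
Reduced Gröbner basis: {b^4 + 2b^3 + 3ab - 2b^2 + 3a - b + 3, ab^2 + 2ab - b^2 + 2a, a^2 + ab - 3b^2 - b - 1}.

Buchberger on the second generating set:
h_1 = 2ab^2 + 3a^2 + 3b^2 - 3a + 2b - 2, LT = ab^2.
h_2 = 3ab^2 - ab - 3b^2 - a, LT = ab^2.

S(h_1,h_2): lcm = ab^2. S = -2a^2 - 2ab - b^2 + b - 1.
  leading term a^2: no divisor's leading term divides it; move -2a^2 to the remainder.
  leading term ab: no divisor's leading term divides it; move -2ab to the remainder.
  leading term b^2: no divisor's leading term divides it; move -b^2 to the remainder.
  leading term b: no divisor's leading term divides it; move b to the remainder.
  leading term 1: no divisor's leading term divides it; move -1 to the remainder.
  remainder -2a^2 - 2ab - b^2 + b - 1 ≠ 0; add k_3 = -2a^2 - 2ab - b^2 + b - 1 to the basis.

S(h_1,k_3): lcm = a^2b^2. S = -ab^3 + 3b^4 - 2a^3 - 2ab^2 - 3b^3 + 2a^2 + ab + 3b^2 - a.
  leading term ab^3: subtract (3b)·h_1 from -ab^3 + 3b^4 - 2a^3 - 2ab^2 - 3b^3 + 2a^2 + ab + 3b^2 - a → 3b^4 - 2a^3 - 2a^2b - 2ab^2 + 2b^3 + 2a^2 + 3ab - 3b^2 - a - b
  leading term b^4: no divisor's leading term divides it; move 3b^4 to the remainder.
  leading term a^3: subtract (a)·k_3 from -2a^3 - 2a^2b - 2ab^2 + 2b^3 + 2a^2 + 3ab - 3b^2 - a - b → -ab^2 + 2b^3 + 2a^2 + 2ab - 3b^2 - b
  leading term ab^2: subtract (3)·h_1 from -ab^2 + 2b^3 + 2a^2 + 2ab - 3b^2 - b → 2b^3 + 2ab + 2b^2 + 2a - 1
  leading term b^3: no divisor's leading term divides it; move 2b^3 to the remainder.
  leading term ab: no divisor's leading term divides it; move 2ab to the remainder.
  leading term b^2: no divisor's leading term divides it; move 2b^2 to the remainder.
  leading term a: no divisor's leading term divides it; move 2a to the remainder.
  leading term 1: no divisor's leading term divides it; move -1 to the remainder.
  remainder 3b^4 + 2b^3 + 2ab + 2b^2 + 2a - 1 ≠ 0; add k_4 = 3b^4 + 2b^3 + 2ab + 2b^2 + 2a - 1 to the basis.

S(h_2,k_3): lcm = a^2b^2. S = -ab^3 + 3b^4 + 2a^2b - ab^2 - 3b^3 + 2a^2 + 3b^2.
  leading term ab^3: subtract (3b)·h_1 from -ab^3 + 3b^4 + 2a^2b - ab^2 - 3b^3 + 2a^2 + 3b^2 → 3b^4 - ab^2 + 2b^3 + 2a^2 + 2ab - 3b^2 - b
  leading term b^4: subtract (1)·k_4 from 3b^4 - ab^2 + 2b^3 + 2a^2 + 2ab - 3b^2 - b → -ab^2 + 2a^2 + 2b^2 - 2a - b + 1
  leading term ab^2: subtract (3)·h_1 from -ab^2 + 2a^2 + 2b^2 - 2a - b + 1 → 0
  remainder 0.

S(h_1,k_4): lcm = ab^4. S = -2a^2b^2 - 3ab^3 - 2b^4 - 3a^2b - ab^2 + b^3 - 3a^2 - b^2 - 2a.
  leading term a^2b^2: subtract (-a)·h_1 from -2a^2b^2 - 3ab^3 - 2b^4 - 3a^2b - ab^2 + b^3 - 3a^2 - b^2 - 2a → -3ab^3 - 2b^4 + 3a^3 - 3a^2b + 2ab^2 + b^3 + a^2 + 2ab - b^2 + 3a
  leading term ab^3: subtract (2b)·h_1 from -3ab^3 - 2b^4 + 3a^3 - 3a^2b + 2ab^2 + b^3 + a^2 + 2ab - b^2 + 3a → -2b^4 + 3a^3 - 2a^2b + 2ab^2 + 2b^3 + a^2 + ab + 2b^2 + 3a - 3b
  leading term b^4: subtract (-3)·k_4 from -2b^4 + 3a^3 - 2a^2b + 2ab^2 + 2b^3 + a^2 + ab + 2b^2 + 3a - 3b → 3a^3 - 2a^2b + 2ab^2 + b^3 + a^2 + b^2 + 2a - 3b - 3
  leading term a^3: subtract (2a)·k_3 from 3a^3 - 2a^2b + 2ab^2 + b^3 + a^2 + b^2 + 2a - 3b - 3 → 2a^2b - 3ab^2 + b^3 + a^2 - 2ab + b^2 - 3a - 3b - 3
  leading term a^2b: subtract (-b)·k_3 from 2a^2b - 3ab^2 + b^3 + a^2 - 2ab + b^2 - 3a - 3b - 3 → 2ab^2 + a^2 - 2ab + 2b^2 - 3a + 3b - 3
  leading term ab^2: subtract (1)·h_1 from 2ab^2 + a^2 - 2ab + 2b^2 - 3a + 3b - 3 → -2a^2 - 2ab - b^2 + b - 1
  leading term a^2: subtract (1)·k_3 from -2a^2 - 2ab - b^2 + b - 1 → 0
  remainder 0.

S(h_2,k_4): lcm = ab^4. S = -ab^3 - b^4 - 3a^2b - ab^2 - 3a^2 - 2a.
  leading term ab^3: subtract (3b)·h_1 from -ab^3 - b^4 - 3a^2b - ab^2 - 3a^2 - 2a → -b^4 + 2a^2b - ab^2 - 2b^3 - 3a^2 + 2ab + b^2 - 2a - b
  leading term b^4: subtract (2)·k_4 from -b^4 + 2a^2b - ab^2 - 2b^3 - 3a^2 + 2ab + b^2 - 2a - b → 2a^2b - ab^2 + b^3 - 3a^2 - 2ab - 3b^2 + a - b + 2
  leading term a^2b: subtract (-b)·k_3 from 2a^2b - ab^2 + b^3 - 3a^2 - 2ab - 3b^2 + a - b + 2 → -3ab^2 - 3a^2 - 2ab - 2b^2 + a - 2b + 2
  leading term ab^2: subtract (2)·h_1 from -3ab^2 - 3a^2 - 2ab - 2b^2 + a - 2b + 2 → -2a^2 - 2ab - b^2 + b - 1
  leading term a^2: subtract (1)·k_3 from -2a^2 - 2ab - b^2 + b - 1 → 0
  remainder 0.

S(k_3,k_4): leading monomials are coprime, so the S-polynomial reduces to 0 (Buchberger's first criterion).
Every S-polynomial of the final basis reduces to 0, so we have a Gröbner basis.
Inter-reduce: drop elements whose leading term is divisible by another's, tail-reduce, and make monic.
Reduced Gröbner basis: {b^4 + 3b^3 + 3ab + 3b^2 + 3a + 2, ab^2 + 2ab - b^2 + 2a, a^2 + ab - 3b^2 + 3b - 3}.

These differ, so the ideals are not equal.

No, the ideals differ.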